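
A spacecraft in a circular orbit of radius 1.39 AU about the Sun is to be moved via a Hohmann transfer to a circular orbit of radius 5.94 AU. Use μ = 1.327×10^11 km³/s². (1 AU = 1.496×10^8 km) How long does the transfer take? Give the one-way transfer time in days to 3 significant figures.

In km: r₁ = 1.39 × 1.496×10^8 = 2.07944×10^8 km; r₂ = 5.94 × 1.496×10^8 = 8.88624×10^8 km.
Transfer-ellipse semi-major axis a_t = (r₁ + r₂)/2 = (2.07944×10^8 + 8.88624×10^8)/2 = 5.48284×10^8 km.
Transfer time t = π√(a_t³/μ) = π√((5.48284×10^8)³ / 1.327×10^11) = 1.107×10^8 s.
Converting: 1.107×10^8 s ÷ 86400 s/day = 1280 days.

t = 1280 days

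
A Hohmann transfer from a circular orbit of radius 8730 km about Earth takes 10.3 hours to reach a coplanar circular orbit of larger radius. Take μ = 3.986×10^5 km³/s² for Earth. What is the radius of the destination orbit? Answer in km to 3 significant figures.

Transfer time t = 10.3 hours = 37080 s, and t = π√(a_t³/μ).
So a_t = (μ t²/π²)^(1/3) = (3.986×10^5 × (37080)² / π²)^(1/3) = 38151 km.
Since a_t = (r₁ + r₂)/2, r₂ = 2a_t − r₁ = 2×38151 − 8730 = 67572 km.

r₂ = 67600 km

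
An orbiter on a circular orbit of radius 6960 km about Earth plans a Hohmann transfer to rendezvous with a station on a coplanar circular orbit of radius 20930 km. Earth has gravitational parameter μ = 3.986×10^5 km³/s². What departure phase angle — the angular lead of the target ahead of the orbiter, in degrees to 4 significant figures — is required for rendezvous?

The Hohmann ellipse has a_t = (r₁ + r₂)/2 = 13945 km.
Transfer time t = π√(a_t³/μ) = 8194.2 s.
Target angular speed ω₂ = √(μ/r₂³) = 2.0850×10^-4 rad/s.
Angle swept by the target during transfer: ω₂·t = 1.7085 rad = 97.89°.
The orbiter traverses 180° on the transfer ellipse, so the target must lead by 180° − 97.89° = 82.11°.

φ = 82.11°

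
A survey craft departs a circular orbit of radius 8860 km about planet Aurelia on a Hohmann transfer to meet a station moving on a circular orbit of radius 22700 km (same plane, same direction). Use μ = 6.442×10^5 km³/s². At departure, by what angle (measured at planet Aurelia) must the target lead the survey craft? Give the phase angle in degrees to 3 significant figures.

φ = 75.7°

Semi-major axis of the transfer orbit: a_t = (8860 + 22700)/2 = 15780 km.
Transfer time t = π√(a_t³/μ) = 7759 s.
Target angular speed ω₂ = √(μ/r₂³) = 2.347×10^-4 rad/s.
Angle swept by the target during transfer: ω₂·t = 1.821 rad = 104.3°.
Arrival is 180° from departure on the ellipse, so φ = 180° − 104.3° = 75.7°.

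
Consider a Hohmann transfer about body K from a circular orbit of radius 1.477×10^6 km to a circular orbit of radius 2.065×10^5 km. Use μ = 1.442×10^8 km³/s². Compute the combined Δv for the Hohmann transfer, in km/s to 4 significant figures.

The Hohmann ellipse has a_t = (r₁ + r₂)/2 = 8.4175×10^5 km.
Circular speed at r₁: v₁ = √(μ/r₁) = √(1.442×10^8/1.477×10^6) = 9.881 km/s.
On the transfer ellipse at r₁, vis-viva equation gives v_a = √[μ(2/r₁ − 1/a_t)] = 4.894 km/s.
First burn Δv₁ = |v_a − v₁| = 4.987 km/s.
At r₂, v₂ = √(μ/r₂) = 26.425 km/s.
Transfer-orbit speed at r₂: v_p = √[μ(2/r₂ − 1/a_t)] = 35.004 km/s.
Second burn Δv₂ = |v₂ − v_p| = 8.579 km/s.
Δv = Δv₁ + Δv₂ = 4.987 + 8.579 = 13.57 km/s.

Δv = 13.57 km/s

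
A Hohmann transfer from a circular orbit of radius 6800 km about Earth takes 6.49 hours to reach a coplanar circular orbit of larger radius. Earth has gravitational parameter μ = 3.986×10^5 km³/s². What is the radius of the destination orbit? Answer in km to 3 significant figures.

Transfer time t = 6.49 hours = 23364 s, and t = π√(a_t³/μ).
So a_t = (μ t²/π²)^(1/3) = (3.986×10^5 × (23364)² / π²)^(1/3) = 28040 km.
Since a_t = (r₁ + r₂)/2, r₂ = 2a_t − r₁ = 2×28040 − 6800 = 49280 km.

r₂ = 49300 km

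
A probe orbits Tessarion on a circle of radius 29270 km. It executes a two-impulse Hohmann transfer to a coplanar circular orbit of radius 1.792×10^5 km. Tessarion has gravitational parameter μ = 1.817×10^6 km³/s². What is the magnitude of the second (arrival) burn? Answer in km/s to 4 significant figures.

Transfer-ellipse semi-major axis a_t = (r₁ + r₂)/2 = (29270 + 1.792×10^5)/2 = 1.04235×10^5 km.
On the circular orbit at r = 1.792×10^5 km, v_c = √(μ/r) = 3.184 km/s.
Vis-viva on the transfer ellipse at r = 1.792×10^5 km gives v_t = √[μ(2/r − 1/a_t)] = 1.687 km/s.
Δv₂ = |v_t − v_c| = |1.687 − 3.184| = 1.497 km/s.

Δv₂ = 1.497 km/s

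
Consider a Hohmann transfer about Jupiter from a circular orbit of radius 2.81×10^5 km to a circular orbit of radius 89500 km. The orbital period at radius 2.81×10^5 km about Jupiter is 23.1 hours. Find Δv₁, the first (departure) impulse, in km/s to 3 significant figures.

From Kepler's third law T² = 4π²r³/μ at r = 2.81×10^5 km, T = 23.1 hours = 23.1 × 3600 s = 83160 s: μ = 4π²r³/T² = 1.26663×10^8 km³/s².
The Hohmann ellipse has a_t = (r₁ + r₂)/2 = 1.8525×10^5 km.
On the circular orbit at r = 2.810×10^5 km, v_c = √(μ/r) = 21.231 km/s.
Transfer-orbit speed at the same r (vis-viva, a = a_t): v_t = √[μ(2/r − 1/a_t)] = 14.757 km/s.
Δv₁ = |v_t − v_c| = |14.757 − 21.231| = 6.474 km/s.

Δv₁ = 6.47 km/s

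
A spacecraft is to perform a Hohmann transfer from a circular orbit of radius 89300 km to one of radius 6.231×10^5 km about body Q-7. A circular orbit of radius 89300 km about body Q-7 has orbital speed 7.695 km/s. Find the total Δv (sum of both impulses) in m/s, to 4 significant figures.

From the circular-orbit relation v² = μ/r at r = 89300 km: μ = v²r = (7.695)² × 89300 = 5.28772×10^6 km³/s².
Transfer-ellipse semi-major axis a_t = (r₁ + r₂)/2 = (89300 + 6.231×10^5)/2 = 3.562×10^5 km.
Circular speed at r₁: v₁ = √(μ/r₁) = √(5.28772×10^6/89300) = 7.6950 km/s.
On the transfer ellipse at r₁, vis-viva equation gives v_p = √[μ(2/r₁ − 1/a_t)] = 10.177 km/s.
First burn Δv₁ = |v_p − v₁| = 2.482 km/s.
Circular speed at r₂: v₂ = √(μ/r₂) = 2.91310 km/s.
Transfer-orbit speed at r₂: v_a = √[μ(2/r₂ − 1/a_t)] = 1.45859 km/s.
Second burn Δv₂ = |v₂ − v_a| = 1.455 km/s.
Total Δv = Δv₁ + Δv₂ = 3.937 km/s.

Δv = 3937 m/s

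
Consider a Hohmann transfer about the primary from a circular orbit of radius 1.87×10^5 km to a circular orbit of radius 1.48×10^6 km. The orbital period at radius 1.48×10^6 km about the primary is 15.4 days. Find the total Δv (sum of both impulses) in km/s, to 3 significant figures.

Δv = 10.2 km/s

From Kepler's third law T² = 4π²r³/μ at r = 1.48×10^6 km, T = 15.4 days = 15.4 × 86400 s = 1.33056×10^6 s: μ = 4π²r³/T² = 7.22896×10^7 km³/s².
The Hohmann ellipse has a_t = (r₁ + r₂)/2 = 8.335×10^5 km.
At r₁ the circular-orbit speed is v₁ = √(μ/r₁) = 19.662 km/s.
On the transfer ellipse at r₁, v² = μ(2/r − 1/a) gives v_p = √[μ(2/r₁ − 1/a_t)] = 26.200 km/s.
First burn Δv₁ = |v_p − v₁| = 6.538 km/s.
Circular speed at r₂: v₂ = √(μ/r₂) = 6.989 km/s.
Transfer-orbit speed at r₂: v_a = √[μ(2/r₂ − 1/a_t)] = 3.310 km/s.
Second burn Δv₂ = |v₂ − v_a| = 3.679 km/s.
Total Δv = Δv₁ + Δv₂ = 10.22 km/s.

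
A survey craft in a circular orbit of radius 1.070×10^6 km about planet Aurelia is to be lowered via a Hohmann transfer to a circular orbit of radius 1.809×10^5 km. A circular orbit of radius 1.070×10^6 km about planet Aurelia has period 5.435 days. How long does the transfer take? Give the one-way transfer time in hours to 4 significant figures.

t = 29.15 hours

From Kepler's third law T² = 4π²r³/μ at r = 1.070×10^6 km, T = 5.435 days = 5.435 × 86400 s = 4.69584×10^5 s: μ = 4π²r³/T² = 2.19323×10^8 km³/s².
Semi-major axis of the transfer orbit: a_t = (1.070×10^6 + 1.809×10^5)/2 = 6.2545×10^5 km.
By Kepler's third law the transfer-orbit period is T = 2π√(a_t³/μ), so t = T/2 = 1.0493×10^5 s.
Converting: 1.0493×10^5 s ÷ 3600 s/hour = 29.15 hours.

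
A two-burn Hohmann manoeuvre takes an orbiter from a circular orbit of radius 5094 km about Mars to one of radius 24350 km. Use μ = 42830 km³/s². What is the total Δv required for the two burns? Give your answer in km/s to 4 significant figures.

Δv = 1.376 km/s

Semi-major axis of the transfer orbit: a_t = (5094 + 24350)/2 = 14722 km.
Circular speed at r₁: v₁ = √(μ/r₁) = √(42830/5094) = 2.89964 km/s.
Transfer-orbit speed at r₁ (vis-viva): v_p = √[μ(2/r₁ − 1/a_t)] = 3.72916 km/s.
First burn Δv₁ = |v_p − v₁| = 0.8295 km/s.
At r₂, v₂ = √(μ/r₂) = 1.3262 km/s.
Transfer-orbit speed at r₂: v_a = √[μ(2/r₂ − 1/a_t)] = 0.78014 km/s.
Second burn Δv₂ = |v₂ − v_a| = 0.5461 km/s.
Total Δv = Δv₁ + Δv₂ = 1.376 km/s.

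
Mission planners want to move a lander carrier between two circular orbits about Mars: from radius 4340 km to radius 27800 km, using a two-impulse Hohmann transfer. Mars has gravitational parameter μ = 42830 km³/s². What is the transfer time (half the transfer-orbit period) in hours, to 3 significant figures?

t = 8.59 hours

Semi-major axis of the transfer orbit: a_t = (4340 + 27800)/2 = 16070 km.
By Kepler's third law the transfer-orbit period is T = 2π√(a_t³/μ), so t = T/2 = 30920 s.
Converting: 30920 s ÷ 3600 s/hour = 8.59 hours.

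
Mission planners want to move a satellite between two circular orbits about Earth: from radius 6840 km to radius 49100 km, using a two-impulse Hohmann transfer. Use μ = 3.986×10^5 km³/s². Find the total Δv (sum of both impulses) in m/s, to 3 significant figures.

Δv = 3920 m/s

Transfer-ellipse semi-major axis a_t = (r₁ + r₂)/2 = (6840 + 49100)/2 = 27970 km.
At r₁ the circular-orbit speed is v₁ = √(μ/r₁) = 7.63380 km/s.
On the transfer ellipse at r₁, v² = μ(2/r − 1/a) gives v_p = √[μ(2/r₁ − 1/a_t)] = 10.1143 km/s.
First burn Δv₁ = |v_p − v₁| = 2.4805 km/s.
Circular speed at r₂: v₂ = √(μ/r₂) = 2.8492 km/s.
Transfer-orbit speed at r₂: v_a = √[μ(2/r₂ − 1/a_t)] = 1.4090 km/s.
Second burn Δv₂ = |v₂ − v_a| = 1.4402 km/s.
Δv = Δv₁ + Δv₂ = 2.4805 + 1.4402 = 3.921 km/s.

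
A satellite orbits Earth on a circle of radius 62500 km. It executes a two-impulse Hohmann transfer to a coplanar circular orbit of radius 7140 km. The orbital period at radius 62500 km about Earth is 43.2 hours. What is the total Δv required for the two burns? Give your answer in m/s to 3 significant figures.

Δv = 3920 m/s

From Kepler's third law T² = 4π²r³/μ at r = 62500 km, T = 43.2 hours = 43.2 × 3600 s = 1.5552×10^5 s: μ = 4π²r³/T² = 3.98499×10^5 km³/s².
Semi-major axis of the transfer orbit: a_t = (62500 + 7140)/2 = 34820 km.
Circular speed at r₁: v₁ = √(μ/r₁) = √(3.98499×10^5/62500) = 2.525 km/s.
On the transfer ellipse at r₁, vis-viva gives v_a = √[μ(2/r₁ − 1/a_t)] = 1.143 km/s.
First burn Δv₁ = |v_a − v₁| = 1.382 km/s.
At r₂, v₂ = √(μ/r₂) = 7.4708 km/s.
Transfer-orbit speed at r₂: v_p = √[μ(2/r₂ − 1/a_t)] = 10.009 km/s.
Second burn Δv₂ = |v₂ − v_p| = 2.538 km/s.
Total Δv = Δv₁ + Δv₂ = 3.920 km/s.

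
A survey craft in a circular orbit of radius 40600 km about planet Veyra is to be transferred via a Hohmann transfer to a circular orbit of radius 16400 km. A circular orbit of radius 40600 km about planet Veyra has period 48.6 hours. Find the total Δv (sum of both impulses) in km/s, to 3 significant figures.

Δv = 0.796 km/s

From Kepler's third law T² = 4π²r³/μ at r = 40600 km, T = 48.6 hours = 48.6 × 3600 s = 1.7496×10^5 s: μ = 4π²r³/T² = 86309.8 km³/s².
The Hohmann ellipse has a_t = (r₁ + r₂)/2 = 28500 km.
Circular speed at r₁: v₁ = √(μ/r₁) = √(86309.8/40600) = 1.458 km/s.
Transfer-orbit speed at r₁ (vis-viva equation): v_a = √[μ(2/r₁ − 1/a_t)] = 1.106 km/s.
First burn Δv₁ = |v_a − v₁| = 0.3520 km/s.
Circular speed at r₂: v₂ = √(μ/r₂) = 2.294 km/s.
Transfer-orbit speed at r₂: v_p = √[μ(2/r₂ − 1/a_t)] = 2.738 km/s.
Second burn Δv₂ = |v₂ − v_p| = 0.4440 km/s.
Δv = Δv₁ + Δv₂ = 0.3520 + 0.4440 = 0.7960 km/s.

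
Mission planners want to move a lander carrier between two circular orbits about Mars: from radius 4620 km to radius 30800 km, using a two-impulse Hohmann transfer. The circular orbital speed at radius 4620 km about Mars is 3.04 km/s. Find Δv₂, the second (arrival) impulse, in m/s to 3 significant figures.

From the circular-orbit relation v² = μ/r at r = 4620 km: μ = v²r = (3.04)² × 4620 = 42696.2 km³/s².
Semi-major axis of the transfer orbit: a_t = (4620 + 30800)/2 = 17710 km.
On the circular orbit at r = 30800 km, v_c = √(μ/r) = 1.17739 km/s.
Vis-viva on the transfer ellipse at r = 30800 km gives v_t = √[μ(2/r − 1/a_t)] = 0.601355 km/s.
Δv₂ = |v_t − v_c| = |0.601355 − 1.17739| = 0.5760 km/s.

Δv₂ = 576 m/s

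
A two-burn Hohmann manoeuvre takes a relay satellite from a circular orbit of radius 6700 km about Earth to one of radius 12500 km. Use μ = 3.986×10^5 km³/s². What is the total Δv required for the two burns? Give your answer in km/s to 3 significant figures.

Δv = 2.02 km/s

Transfer-ellipse semi-major axis a_t = (r₁ + r₂)/2 = (6700 + 12500)/2 = 9600 km.
At r₁ the circular-orbit speed is v₁ = √(μ/r₁) = 7.71314 km/s.
Transfer-orbit speed at r₁ (v² = μ(2/r − 1/a)): v_p = √[μ(2/r₁ − 1/a_t)] = 8.80138 km/s.
First burn Δv₁ = |v_p − v₁| = 1.0882 km/s.
At r₂, v₂ = √(μ/r₂) = 5.64695 km/s.
Transfer-orbit speed at r₂: v_a = √[μ(2/r₂ − 1/a_t)] = 4.71754 km/s.
Second burn Δv₂ = |v₂ − v_a| = 0.92941 km/s.
Δv = Δv₁ + Δv₂ = 1.0882 + 0.92941 = 2.018 km/s.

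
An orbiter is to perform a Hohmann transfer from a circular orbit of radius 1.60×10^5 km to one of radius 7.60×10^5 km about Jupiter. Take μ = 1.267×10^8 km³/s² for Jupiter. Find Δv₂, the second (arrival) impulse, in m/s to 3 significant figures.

The Hohmann ellipse has a_t = (r₁ + r₂)/2 = 4.600×10^5 km.
Circular speed at r = 7.600×10^5 km: v_c = √(μ/r) = 12.912 km/s.
Vis-viva on the transfer ellipse at r = 7.600×10^5 km gives v_t = √[μ(2/r − 1/a_t)] = 7.6149 km/s.
Δv₂ = |v_t − v_c| = |7.6149 − 12.912| = 5.297 km/s.

Δv₂ = 5300 m/s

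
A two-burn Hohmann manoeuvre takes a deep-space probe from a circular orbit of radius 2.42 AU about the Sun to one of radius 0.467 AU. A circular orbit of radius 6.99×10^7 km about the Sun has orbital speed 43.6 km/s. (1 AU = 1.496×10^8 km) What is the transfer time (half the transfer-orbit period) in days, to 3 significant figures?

From the circular-orbit relation v² = μ/r at r = 6.99×10^7 km: μ = v²r = (43.6)² × 6.99×10^7 = 1.32877×10^11 km³/s².
In km: r₁ = 2.42 × 1.496×10^8 = 3.62032×10^8 km; r₂ = 0.467 × 1.496×10^8 = 6.98632×10^7 km.
Semi-major axis of the transfer orbit: a_t = (3.62032×10^8 + 6.98632×10^7)/2 = 2.159476×10^8 km.
By Kepler's third law the transfer-orbit period is T = 2π√(a_t³/μ), so t = T/2 = 2.735×10^7 s.
Converting: 2.735×10^7 s ÷ 86400 s/day = 317 days.

t = 317 days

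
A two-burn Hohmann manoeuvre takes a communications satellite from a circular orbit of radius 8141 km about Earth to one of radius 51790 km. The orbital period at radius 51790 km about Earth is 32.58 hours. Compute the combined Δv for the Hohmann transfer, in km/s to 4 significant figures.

From Kepler's third law T² = 4π²r³/μ at r = 51790 km, T = 32.58 hours = 32.58 × 3600 s = 1.17288×10^5 s: μ = 4π²r³/T² = 3.98649×10^5 km³/s².
The Hohmann ellipse has a_t = (r₁ + r₂)/2 = 29965.5 km.
Circular speed at r₁: v₁ = √(μ/r₁) = √(3.98649×10^5/8141) = 6.998 km/s.
On the transfer ellipse at r₁, v² = μ(2/r − 1/a) gives v_p = √[μ(2/r₁ − 1/a_t)] = 9.200 km/s.
First burn Δv₁ = |v_p − v₁| = 2.202 km/s.
Circular speed at r₂: v₂ = √(μ/r₂) = 2.774 km/s.
Transfer-orbit speed at r₂: v_a = √[μ(2/r₂ − 1/a_t)] = 1.446 km/s.
Second burn Δv₂ = |v₂ − v_a| = 1.328 km/s.
Δv = Δv₁ + Δv₂ = 2.202 + 1.328 = 3.530 km/s.

Δv = 3.530 km/s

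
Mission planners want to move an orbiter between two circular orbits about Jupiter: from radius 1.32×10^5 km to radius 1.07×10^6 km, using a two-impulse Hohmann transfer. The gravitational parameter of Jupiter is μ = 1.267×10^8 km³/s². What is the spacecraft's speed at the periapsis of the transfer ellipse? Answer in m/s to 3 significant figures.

v = 41300 m/s

Transfer-ellipse semi-major axis a_t = (r₁ + r₂)/2 = (1.320×10^5 + 1.070×10^6)/2 = 6.010×10^5 km.
At periapsis, r = 1.320×10^5 km.
Applying v² = μ(2/r − 1/a_t): v = 41.34 km/s.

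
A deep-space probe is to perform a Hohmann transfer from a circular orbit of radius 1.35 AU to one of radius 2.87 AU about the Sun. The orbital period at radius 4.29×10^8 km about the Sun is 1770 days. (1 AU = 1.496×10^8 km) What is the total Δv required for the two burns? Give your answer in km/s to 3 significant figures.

Δv = 7.80 km/s

From Kepler's third law T² = 4π²r³/μ at r = 4.29×10^8 km, T = 1770 days = 1770 × 86400 s = 1.52928×10^8 s: μ = 4π²r³/T² = 1.33278×10^11 km³/s².
In km: r₁ = 1.35 × 1.496×10^8 = 2.0196×10^8 km; r₂ = 2.87 × 1.496×10^8 = 4.29352×10^8 km.
Transfer-ellipse semi-major axis a_t = (r₁ + r₂)/2 = (2.0196×10^8 + 4.29352×10^8)/2 = 3.15656×10^8 km.
At r₁ the circular-orbit speed is v₁ = √(μ/r₁) = 25.689 km/s.
On the transfer ellipse at r₁, vis-viva gives v_p = √[μ(2/r₁ − 1/a_t)] = 29.960 km/s.
First burn Δv₁ = |v_p − v₁| = 4.271 km/s.
Circular speed at r₂: v₂ = √(μ/r₂) = 17.619 km/s.
Transfer-orbit speed at r₂: v_a = √[μ(2/r₂ − 1/a_t)] = 14.093 km/s.
Second burn Δv₂ = |v₂ − v_a| = 3.526 km/s.
Total Δv = Δv₁ + Δv₂ = 7.797 km/s.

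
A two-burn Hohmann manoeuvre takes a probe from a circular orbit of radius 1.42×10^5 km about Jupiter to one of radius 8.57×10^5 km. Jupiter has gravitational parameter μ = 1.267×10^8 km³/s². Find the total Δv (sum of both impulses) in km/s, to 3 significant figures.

Δv = 14.9 km/s

Transfer-ellipse semi-major axis a_t = (r₁ + r₂)/2 = (1.420×10^5 + 8.570×10^5)/2 = 4.995×10^5 km.
At r₁ the circular-orbit speed is v₁ = √(μ/r₁) = 29.87061 km/s.
Transfer-orbit speed at r₁ (vis-viva equation): v_p = √[μ(2/r₁ − 1/a_t)] = 39.12612 km/s.
First burn Δv₁ = |v_p − v₁| = 9.256 km/s.
Circular speed at r₂: v₂ = √(μ/r₂) = 12.159 km/s.
Transfer-orbit speed at r₂: v_a = √[μ(2/r₂ − 1/a_t)] = 6.4830 km/s.
Second burn Δv₂ = |v₂ − v_a| = 5.676 km/s.
Total Δv = Δv₁ + Δv₂ = 14.93 km/s.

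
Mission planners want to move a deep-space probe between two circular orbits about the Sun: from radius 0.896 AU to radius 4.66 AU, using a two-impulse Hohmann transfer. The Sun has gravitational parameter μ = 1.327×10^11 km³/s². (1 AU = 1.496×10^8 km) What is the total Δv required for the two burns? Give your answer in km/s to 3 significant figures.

Δv = 15.2 km/s

In km: r₁ = 0.896 × 1.496×10^8 = 1.340416×10^8 km; r₂ = 4.66 × 1.496×10^8 = 6.97136×10^8 km.
Semi-major axis of the transfer orbit: a_t = (1.340416×10^8 + 6.97136×10^8)/2 = 4.155888×10^8 km.
At r₁ the circular-orbit speed is v₁ = √(μ/r₁) = 31.464 km/s.
On the transfer ellipse at r₁, vis-viva gives v_p = √[μ(2/r₁ − 1/a_t)] = 40.751 km/s.
First burn Δv₁ = |v_p − v₁| = 9.287 km/s.
Circular speed at r₂: v₂ = √(μ/r₂) = 13.7967 km/s.
Transfer-orbit speed at r₂: v_a = √[μ(2/r₂ − 1/a_t)] = 7.83546 km/s.
Second burn Δv₂ = |v₂ − v_a| = 5.961 km/s.
Total Δv = Δv₁ + Δv₂ = 15.25 km/s.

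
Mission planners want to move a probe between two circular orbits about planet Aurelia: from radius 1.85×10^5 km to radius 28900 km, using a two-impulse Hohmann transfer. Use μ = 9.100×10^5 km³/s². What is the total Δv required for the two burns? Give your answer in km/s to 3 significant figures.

Transfer-ellipse semi-major axis a_t = (r₁ + r₂)/2 = (1.850×10^5 + 28900)/2 = 1.0695×10^5 km.
At r₁ the circular-orbit speed is v₁ = √(μ/r₁) = 2.218 km/s.
On the transfer ellipse at r₁, vis-viva gives v_a = √[μ(2/r₁ − 1/a_t)] = 1.153 km/s.
First burn Δv₁ = |v_a − v₁| = 1.065 km/s.
Circular speed at r₂: v₂ = √(μ/r₂) = 5.611 km/s.
Transfer-orbit speed at r₂: v_p = √[μ(2/r₂ − 1/a_t)] = 7.380 km/s.
Second burn Δv₂ = |v₂ − v_p| = 1.769 km/s.
Δv = Δv₁ + Δv₂ = 1.065 + 1.769 = 2.834 km/s.

Δv = 2.83 km/s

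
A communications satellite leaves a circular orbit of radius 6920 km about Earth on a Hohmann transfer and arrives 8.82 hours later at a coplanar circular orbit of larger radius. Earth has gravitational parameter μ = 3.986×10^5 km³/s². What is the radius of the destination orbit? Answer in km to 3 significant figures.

r₂ = 61900 km

Transfer time t = 8.82 hours = 31752 s, and t = π√(a_t³/μ).
So a_t = (μ t²/π²)^(1/3) = (3.986×10^5 × (31752)² / π²)^(1/3) = 34403 km.
Since a_t = (r₁ + r₂)/2, r₂ = 2a_t − r₁ = 2×34403 − 6920 = 61886 km.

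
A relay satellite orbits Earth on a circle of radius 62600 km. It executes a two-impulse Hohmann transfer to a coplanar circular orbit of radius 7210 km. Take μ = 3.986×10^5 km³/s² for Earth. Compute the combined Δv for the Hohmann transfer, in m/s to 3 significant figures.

Δv = 3900 m/s

The Hohmann ellipse has a_t = (r₁ + r₂)/2 = 34905 km.
At r₁ the circular-orbit speed is v₁ = √(μ/r₁) = 2.5234 km/s.
On the transfer ellipse at r₁, vis-viva equation gives v_a = √[μ(2/r₁ − 1/a_t)] = 1.1468 km/s.
First burn Δv₁ = |v_a − v₁| = 1.377 km/s.
At r₂, v₂ = √(μ/r₂) = 7.435 km/s.
Transfer-orbit speed at r₂: v_p = √[μ(2/r₂ − 1/a_t)] = 9.957 km/s.
Second burn Δv₂ = |v₂ − v_p| = 2.522 km/s.
Total Δv = Δv₁ + Δv₂ = 3.899 km/s.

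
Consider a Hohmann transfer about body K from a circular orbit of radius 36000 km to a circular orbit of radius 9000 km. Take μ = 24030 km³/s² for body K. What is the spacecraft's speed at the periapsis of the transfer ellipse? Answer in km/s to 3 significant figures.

Semi-major axis of the transfer orbit: a_t = (36000 + 9000)/2 = 22500 km.
At periapsis, r = 9000 km.
From the vis-viva equation, v = √[μ(2/r − 1/a_t)] = 2.067 km/s.

v = 2.07 km/s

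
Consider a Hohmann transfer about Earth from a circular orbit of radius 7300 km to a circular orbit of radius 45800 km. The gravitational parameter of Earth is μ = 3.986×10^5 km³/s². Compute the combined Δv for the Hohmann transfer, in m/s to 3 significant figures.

The Hohmann ellipse has a_t = (r₁ + r₂)/2 = 26550 km.
At r₁ the circular-orbit speed is v₁ = √(μ/r₁) = 7.389 km/s.
Transfer-orbit speed at r₁ (vis-viva equation): v_p = √[μ(2/r₁ − 1/a_t)] = 9.705 km/s.
First burn Δv₁ = |v_p − v₁| = 2.316 km/s.
Circular speed at r₂: v₂ = √(μ/r₂) = 2.950 km/s.
Transfer-orbit speed at r₂: v_a = √[μ(2/r₂ − 1/a_t)] = 1.547 km/s.
Second burn Δv₂ = |v₂ − v_a| = 1.403 km/s.
Total Δv = Δv₁ + Δv₂ = 3.719 km/s.

Δv = 3720 m/s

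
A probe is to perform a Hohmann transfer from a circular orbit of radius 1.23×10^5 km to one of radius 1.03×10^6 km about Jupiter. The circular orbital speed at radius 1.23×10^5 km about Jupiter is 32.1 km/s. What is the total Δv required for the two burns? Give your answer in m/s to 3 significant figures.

Δv = 16800 m/s

From the circular-orbit relation v² = μ/r at r = 1.23×10^5 km: μ = v²r = (32.1)² × 1.23×10^5 = 1.26740×10^8 km³/s².
Transfer-ellipse semi-major axis a_t = (r₁ + r₂)/2 = (1.230×10^5 + 1.030×10^6)/2 = 5.765×10^5 km.
Circular speed at r₁: v₁ = √(μ/r₁) = √(1.26740×10^8/1.230×10^5) = 32.10 km/s.
Transfer-orbit speed at r₁ (vis-viva equation): v_p = √[μ(2/r₁ − 1/a_t)] = 42.91 km/s.
First burn Δv₁ = |v_p − v₁| = 10.81 km/s.
Circular speed at r₂: v₂ = √(μ/r₂) = 11.093 km/s.
Transfer-orbit speed at r₂: v_a = √[μ(2/r₂ − 1/a_t)] = 5.1238 km/s.
Second burn Δv₂ = |v₂ − v_a| = 5.969 km/s.
Total Δv = Δv₁ + Δv₂ = 16.78 km/s.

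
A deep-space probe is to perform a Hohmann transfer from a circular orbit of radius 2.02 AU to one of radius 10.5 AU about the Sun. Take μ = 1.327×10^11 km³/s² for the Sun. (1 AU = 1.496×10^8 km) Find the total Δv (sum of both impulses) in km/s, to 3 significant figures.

Δv = 10.2 km/s

In km: r₁ = 2.02 × 1.496×10^8 = 3.02192×10^8 km; r₂ = 10.5 × 1.496×10^8 = 1.5708×10^9 km.
Semi-major axis of the transfer orbit: a_t = (3.02192×10^8 + 1.5708×10^9)/2 = 9.36496×10^8 km.
At r₁ the circular-orbit speed is v₁ = √(μ/r₁) = 20.955 km/s.
Transfer-orbit speed at r₁ (v² = μ(2/r − 1/a)): v_p = √[μ(2/r₁ − 1/a_t)] = 27.139 km/s.
First burn Δv₁ = |v_p − v₁| = 6.184 km/s.
At r₂, v₂ = √(μ/r₂) = 9.191 km/s.
Transfer-orbit speed at r₂: v_a = √[μ(2/r₂ − 1/a_t)] = 5.221 km/s.
Second burn Δv₂ = |v₂ − v_a| = 3.970 km/s.
Δv = Δv₁ + Δv₂ = 6.184 + 3.970 = 10.15 km/s.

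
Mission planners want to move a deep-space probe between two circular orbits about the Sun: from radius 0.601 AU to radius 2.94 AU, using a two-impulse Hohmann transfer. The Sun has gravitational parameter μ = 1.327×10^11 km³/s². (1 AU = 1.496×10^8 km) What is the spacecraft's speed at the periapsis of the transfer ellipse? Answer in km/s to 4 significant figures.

In km: r₁ = 0.601 × 1.496×10^8 = 8.99096×10^7 km; r₂ = 2.94 × 1.496×10^8 = 4.39824×10^8 km.
Transfer-ellipse semi-major axis a_t = (r₁ + r₂)/2 = (8.99096×10^7 + 4.39824×10^8)/2 = 2.648668×10^8 km.
The periapsis of the transfer ellipse is at r = 8.99096×10^7 km.
Vis-viva: v = √[μ(2/r − 1/a_t)] = √[1.327×10^11 × (2/8.99096×10^7 − 1/2.648668×10^8)] = 49.51 km/s.

v = 49.51 km/s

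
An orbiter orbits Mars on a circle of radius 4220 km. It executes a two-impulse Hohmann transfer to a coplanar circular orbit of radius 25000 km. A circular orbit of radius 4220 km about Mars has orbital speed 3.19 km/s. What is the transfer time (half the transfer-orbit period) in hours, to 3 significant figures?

From the circular-orbit relation v² = μ/r at r = 4220 km: μ = v²r = (3.19)² × 4220 = 42943.1 km³/s².
Transfer-ellipse semi-major axis a_t = (r₁ + r₂)/2 = (4220 + 25000)/2 = 14610 km.
By Kepler's third law the transfer-orbit period is T = 2π√(a_t³/μ), so t = T/2 = 26770 s.
Converting: 26770 s ÷ 3600 s/hour = 7.44 hours.

t = 7.44 hours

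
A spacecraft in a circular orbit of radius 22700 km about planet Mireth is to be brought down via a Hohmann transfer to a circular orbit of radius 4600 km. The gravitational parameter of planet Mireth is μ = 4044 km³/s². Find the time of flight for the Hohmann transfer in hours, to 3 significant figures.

t = 21.9 hours

Transfer-ellipse semi-major axis a_t = (r₁ + r₂)/2 = (22700 + 4600)/2 = 13650 km.
Half the transfer-orbit period gives t = π√(a_t³/μ) = 78780 s.
Converting: 78780 s ÷ 3600 s/hour = 21.9 hours.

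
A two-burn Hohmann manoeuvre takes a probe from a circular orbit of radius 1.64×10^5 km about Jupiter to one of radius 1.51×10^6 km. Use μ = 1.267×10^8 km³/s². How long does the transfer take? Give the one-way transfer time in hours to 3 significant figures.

Transfer-ellipse semi-major axis a_t = (r₁ + r₂)/2 = (1.640×10^5 + 1.510×10^6)/2 = 8.370×10^5 km.
Half the transfer-orbit period gives t = π√(a_t³/μ) = 2.137×10^5 s.
Converting: 2.137×10^5 s ÷ 3600 s/hour = 59.4 hours.

t = 59.4 hours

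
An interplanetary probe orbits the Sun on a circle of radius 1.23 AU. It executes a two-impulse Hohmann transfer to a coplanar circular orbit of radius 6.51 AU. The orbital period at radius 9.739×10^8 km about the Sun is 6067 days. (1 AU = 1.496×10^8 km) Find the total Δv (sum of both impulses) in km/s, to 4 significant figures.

From Kepler's third law T² = 4π²r³/μ at r = 9.739×10^8 km, T = 6067 days = 6067 × 86400 s = 5.241888×10^8 s: μ = 4π²r³/T² = 1.32717×10^11 km³/s².
In km: r₁ = 1.23 × 1.496×10^8 = 1.84008×10^8 km; r₂ = 6.51 × 1.496×10^8 = 9.73896×10^8 km.
Semi-major axis of the transfer orbit: a_t = (1.84008×10^8 + 9.73896×10^8)/2 = 5.78952×10^8 km.
At r₁ the circular-orbit speed is v₁ = √(μ/r₁) = 26.856 km/s.
On the transfer ellipse at r₁, v² = μ(2/r − 1/a) gives v_p = √[μ(2/r₁ − 1/a_t)] = 34.832 km/s.
First burn Δv₁ = |v_p − v₁| = 7.976 km/s.
At r₂, v₂ = √(μ/r₂) = 11.67367 km/s.
Transfer-orbit speed at r₂: v_a = √[μ(2/r₂ − 1/a_t)] = 6.581190 km/s.
Second burn Δv₂ = |v₂ − v_a| = 5.092 km/s.
Total Δv = Δv₁ + Δv₂ = 13.07 km/s.

Δv = 13.07 km/s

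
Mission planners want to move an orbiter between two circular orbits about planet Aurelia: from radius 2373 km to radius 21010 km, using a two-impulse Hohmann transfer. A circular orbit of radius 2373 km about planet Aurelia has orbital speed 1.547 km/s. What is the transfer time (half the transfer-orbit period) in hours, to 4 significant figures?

From the circular-orbit relation v² = μ/r at r = 2373 km: μ = v²r = (1.547)² × 2373 = 5679.08 km³/s².
Semi-major axis of the transfer orbit: a_t = (2373 + 21010)/2 = 11691.5 km.
Half the transfer-orbit period gives t = π√(a_t³/μ) = 52700 s.
Converting: 52700 s ÷ 3600 s/hour = 14.64 hours.

t = 14.64 hours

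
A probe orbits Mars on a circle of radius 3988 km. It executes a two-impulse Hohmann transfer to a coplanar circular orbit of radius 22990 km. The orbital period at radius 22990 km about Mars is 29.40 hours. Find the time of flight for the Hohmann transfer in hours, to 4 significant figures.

From Kepler's third law T² = 4π²r³/μ at r = 22990 km, T = 29.40 hours = 29.40 × 3600 s = 1.0584×10^5 s: μ = 4π²r³/T² = 42823.0 km³/s².
The Hohmann ellipse has a_t = (r₁ + r₂)/2 = 13489 km.
By Kepler's third law the transfer-orbit period is T = 2π√(a_t³/μ), so t = T/2 = 23784 s.
Converting: 23784 s ÷ 3600 s/hour = 6.607 hours.

t = 6.607 hours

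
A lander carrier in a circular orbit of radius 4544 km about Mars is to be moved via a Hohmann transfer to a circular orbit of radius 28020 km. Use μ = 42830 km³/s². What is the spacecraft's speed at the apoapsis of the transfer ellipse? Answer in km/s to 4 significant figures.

v = 0.6531 km/s

Transfer-ellipse semi-major axis a_t = (r₁ + r₂)/2 = (4544 + 28020)/2 = 16282 km.
At apoapsis, r = 28020 km.
Vis-viva: v = √[μ(2/r − 1/a_t)] = √[42830 × (2/28020 − 1/16282)] = 0.6531 km/s.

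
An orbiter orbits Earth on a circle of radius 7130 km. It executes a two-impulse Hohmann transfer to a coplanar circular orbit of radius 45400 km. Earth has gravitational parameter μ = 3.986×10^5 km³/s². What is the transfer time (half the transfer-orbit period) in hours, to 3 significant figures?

t = 5.88 hours

Transfer-ellipse semi-major axis a_t = (r₁ + r₂)/2 = (7130 + 45400)/2 = 26265 km.
Transfer time t = π√(a_t³/μ) = π√((26265)³ / 3.986×10^5) = 21180 s.
Converting: 21180 s ÷ 3600 s/hour = 5.88 hours.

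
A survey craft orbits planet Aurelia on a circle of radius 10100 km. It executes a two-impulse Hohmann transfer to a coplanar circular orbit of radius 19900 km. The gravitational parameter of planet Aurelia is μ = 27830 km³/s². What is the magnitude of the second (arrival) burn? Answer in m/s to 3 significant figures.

Semi-major axis of the transfer orbit: a_t = (10100 + 19900)/2 = 15000 km.
Circular speed at r = 19900 km: v_c = √(μ/r) = 1.1826 km/s.
Vis-viva on the transfer ellipse at r = 19900 km gives v_t = √[μ(2/r − 1/a_t)] = 0.97039 km/s.
Δv₂ = |v_t − v_c| = |0.97039 − 1.1826| = 0.2122 km/s.

Δv₂ = 212 m/s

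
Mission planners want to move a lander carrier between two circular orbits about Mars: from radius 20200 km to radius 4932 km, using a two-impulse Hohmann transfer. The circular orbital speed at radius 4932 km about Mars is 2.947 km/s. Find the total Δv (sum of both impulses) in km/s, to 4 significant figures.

Δv = 1.333 km/s

From the circular-orbit relation v² = μ/r at r = 4932 km: μ = v²r = (2.947)² × 4932 = 42833.5 km³/s².
Semi-major axis of the transfer orbit: a_t = (20200 + 4932)/2 = 12566 km.
Circular speed at r₁: v₁ = √(μ/r₁) = √(42833.5/20200) = 1.4562 km/s.
Transfer-orbit speed at r₁ (vis-viva): v_a = √[μ(2/r₁ − 1/a_t)] = 0.91228 km/s.
First burn Δv₁ = |v_a − v₁| = 0.5439 km/s.
At r₂, v₂ = √(μ/r₂) = 2.9470 km/s.
Transfer-orbit speed at r₂: v_p = √[μ(2/r₂ − 1/a_t)] = 3.7364 km/s.
Second burn Δv₂ = |v₂ − v_p| = 0.7894 km/s.
Δv = Δv₁ + Δv₂ = 0.5439 + 0.7894 = 1.333 km/s.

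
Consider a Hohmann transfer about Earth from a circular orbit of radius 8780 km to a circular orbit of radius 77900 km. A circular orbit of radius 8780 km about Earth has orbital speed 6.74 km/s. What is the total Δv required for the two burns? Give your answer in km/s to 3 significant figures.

Δv = 3.54 km/s

From the circular-orbit relation v² = μ/r at r = 8780 km: μ = v²r = (6.74)² × 8780 = 3.98854×10^5 km³/s².
Transfer-ellipse semi-major axis a_t = (r₁ + r₂)/2 = (8780 + 77900)/2 = 43340 km.
At r₁ the circular-orbit speed is v₁ = √(μ/r₁) = 6.740 km/s.
Transfer-orbit speed at r₁ (vis-viva): v_p = √[μ(2/r₁ − 1/a_t)] = 9.036 km/s.
First burn Δv₁ = |v_p − v₁| = 2.296 km/s.
At r₂, v₂ = √(μ/r₂) = 2.2628 km/s.
Transfer-orbit speed at r₂: v_a = √[μ(2/r₂ − 1/a_t)] = 1.0185 km/s.
Second burn Δv₂ = |v₂ − v_a| = 1.244 km/s.
Total Δv = Δv₁ + Δv₂ = 3.540 km/s.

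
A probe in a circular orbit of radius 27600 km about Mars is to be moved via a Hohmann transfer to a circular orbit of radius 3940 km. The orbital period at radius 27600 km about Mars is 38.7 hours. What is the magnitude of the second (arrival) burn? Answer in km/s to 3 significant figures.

From Kepler's third law T² = 4π²r³/μ at r = 27600 km, T = 38.7 hours = 38.7 × 3600 s = 1.3932×10^5 s: μ = 4π²r³/T² = 42762.2 km³/s².
The Hohmann ellipse has a_t = (r₁ + r₂)/2 = 15770 km.
Circular speed at r = 3940 km: v_c = √(μ/r) = 3.294 km/s.
Transfer-orbit speed at the same r (vis-viva, a = a_t): v_t = √[μ(2/r − 1/a_t)] = 4.358 km/s.
Δv₂ = |v_t − v_c| = |4.358 − 3.294| = 1.064 km/s.

Δv₂ = 1.06 km/s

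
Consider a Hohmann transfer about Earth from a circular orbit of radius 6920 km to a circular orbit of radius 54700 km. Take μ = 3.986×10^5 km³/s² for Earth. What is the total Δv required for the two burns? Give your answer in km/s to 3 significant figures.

Δv = 3.94 km/s

Semi-major axis of the transfer orbit: a_t = (6920 + 54700)/2 = 30810 km.
At r₁ the circular-orbit speed is v₁ = √(μ/r₁) = 7.58954 km/s.
On the transfer ellipse at r₁, vis-viva equation gives v_p = √[μ(2/r₁ − 1/a_t)] = 10.1126 km/s.
First burn Δv₁ = |v_p − v₁| = 2.523 km/s.
Circular speed at r₂: v₂ = √(μ/r₂) = 2.699 km/s.
Transfer-orbit speed at r₂: v_a = √[μ(2/r₂ − 1/a_t)] = 1.279 km/s.
Second burn Δv₂ = |v₂ − v_a| = 1.420 km/s.
Δv = Δv₁ + Δv₂ = 2.523 + 1.420 = 3.943 km/s.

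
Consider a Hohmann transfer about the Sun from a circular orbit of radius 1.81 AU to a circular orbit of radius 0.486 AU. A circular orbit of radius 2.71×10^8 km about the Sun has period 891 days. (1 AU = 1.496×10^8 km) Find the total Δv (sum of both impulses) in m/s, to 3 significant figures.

Δv = 18600 m/s

From Kepler's third law T² = 4π²r³/μ at r = 2.71×10^8 km, T = 891 days = 891 × 86400 s = 7.69824×10^7 s: μ = 4π²r³/T² = 1.32582×10^11 km³/s².
In km: r₁ = 1.81 × 1.496×10^8 = 2.70776×10^8 km; r₂ = 0.486 × 1.496×10^8 = 7.27056×10^7 km.
The Hohmann ellipse has a_t = (r₁ + r₂)/2 = 1.717408×10^8 km.
At r₁ the circular-orbit speed is v₁ = √(μ/r₁) = 22.13 km/s.
On the transfer ellipse at r₁, vis-viva equation gives v_a = √[μ(2/r₁ − 1/a_t)] = 14.40 km/s.
First burn Δv₁ = |v_a − v₁| = 7.730 km/s.
Circular speed at r₂: v₂ = √(μ/r₂) = 42.70 km/s.
Transfer-orbit speed at r₂: v_p = √[μ(2/r₂ − 1/a_t)] = 53.62 km/s.
Second burn Δv₂ = |v₂ − v_p| = 10.92 km/s.
Δv = Δv₁ + Δv₂ = 7.730 + 10.92 = 18.65 km/s.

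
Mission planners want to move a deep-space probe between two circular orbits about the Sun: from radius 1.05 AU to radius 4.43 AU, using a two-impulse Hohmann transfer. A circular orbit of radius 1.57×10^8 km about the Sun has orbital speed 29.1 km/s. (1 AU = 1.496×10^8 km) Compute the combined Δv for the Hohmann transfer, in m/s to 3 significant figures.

From the circular-orbit relation v² = μ/r at r = 1.57×10^8 km: μ = v²r = (29.1)² × 1.57×10^8 = 1.32949×10^11 km³/s².
In km: r₁ = 1.05 × 1.496×10^8 = 1.5708×10^8 km; r₂ = 4.43 × 1.496×10^8 = 6.62728×10^8 km.
Transfer-ellipse semi-major axis a_t = (r₁ + r₂)/2 = (1.5708×10^8 + 6.62728×10^8)/2 = 4.09904×10^8 km.
Circular speed at r₁: v₁ = √(μ/r₁) = √(1.32949×10^11/1.5708×10^8) = 29.09 km/s.
Transfer-orbit speed at r₁ (vis-viva): v_p = √[μ(2/r₁ − 1/a_t)] = 36.99 km/s.
First burn Δv₁ = |v_p − v₁| = 7.900 km/s.
At r₂, v₂ = √(μ/r₂) = 14.164 km/s.
Transfer-orbit speed at r₂: v_a = √[μ(2/r₂ − 1/a_t)] = 8.7679 km/s.
Second burn Δv₂ = |v₂ − v_a| = 5.396 km/s.
Δv = Δv₁ + Δv₂ = 7.900 + 5.396 = 13.30 km/s.

Δv = 13300 m/s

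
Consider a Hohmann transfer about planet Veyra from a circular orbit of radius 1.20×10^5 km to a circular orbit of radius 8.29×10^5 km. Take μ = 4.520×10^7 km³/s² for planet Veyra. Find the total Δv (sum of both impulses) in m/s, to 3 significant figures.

The Hohmann ellipse has a_t = (r₁ + r₂)/2 = 4.745×10^5 km.
At r₁ the circular-orbit speed is v₁ = √(μ/r₁) = 19.408 km/s.
On the transfer ellipse at r₁, vis-viva gives v_p = √[μ(2/r₁ − 1/a_t)] = 25.653 km/s.
First burn Δv₁ = |v_p − v₁| = 6.245 km/s.
At r₂, v₂ = √(μ/r₂) = 7.384 km/s.
Transfer-orbit speed at r₂: v_a = √[μ(2/r₂ − 1/a_t)] = 3.713 km/s.
Second burn Δv₂ = |v₂ − v_a| = 3.671 km/s.
Total Δv = Δv₁ + Δv₂ = 9.916 km/s.

Δv = 9920 m/s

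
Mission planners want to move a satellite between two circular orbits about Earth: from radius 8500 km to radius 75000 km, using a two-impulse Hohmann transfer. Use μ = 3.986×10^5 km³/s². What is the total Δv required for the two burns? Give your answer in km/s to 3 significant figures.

Δv = 3.60 km/s

The Hohmann ellipse has a_t = (r₁ + r₂)/2 = 41750 km.
Circular speed at r₁: v₁ = √(μ/r₁) = √(3.986×10^5/8500) = 6.8479 km/s.
Transfer-orbit speed at r₁ (vis-viva equation): v_p = √[μ(2/r₁ − 1/a_t)] = 9.1783 km/s.
First burn Δv₁ = |v_p − v₁| = 2.3304 km/s.
At r₂, v₂ = √(μ/r₂) = 2.3054 km/s.
Transfer-orbit speed at r₂: v_a = √[μ(2/r₂ − 1/a_t)] = 1.0402 km/s.
Second burn Δv₂ = |v₂ − v_a| = 1.2652 km/s.
Δv = Δv₁ + Δv₂ = 2.3304 + 1.2652 = 3.596 km/s.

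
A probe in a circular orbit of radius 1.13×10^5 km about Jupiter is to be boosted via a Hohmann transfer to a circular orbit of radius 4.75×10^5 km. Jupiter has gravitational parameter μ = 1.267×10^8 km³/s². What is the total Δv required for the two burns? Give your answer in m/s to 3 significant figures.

Δv = 15300 m/s

The Hohmann ellipse has a_t = (r₁ + r₂)/2 = 2.940×10^5 km.
Circular speed at r₁: v₁ = √(μ/r₁) = √(1.267×10^8/1.130×10^5) = 33.485 km/s.
Transfer-orbit speed at r₁ (v² = μ(2/r − 1/a)): v_p = √[μ(2/r₁ − 1/a_t)] = 42.562 km/s.
First burn Δv₁ = |v_p − v₁| = 9.077 km/s.
At r₂, v₂ = √(μ/r₂) = 16.332 km/s.
Transfer-orbit speed at r₂: v_a = √[μ(2/r₂ − 1/a_t)] = 10.125 km/s.
Second burn Δv₂ = |v₂ − v_a| = 6.207 km/s.
Δv = Δv₁ + Δv₂ = 9.077 + 6.207 = 15.28 km/s.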